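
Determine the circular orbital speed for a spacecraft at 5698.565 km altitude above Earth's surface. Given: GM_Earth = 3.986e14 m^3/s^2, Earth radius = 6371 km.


r = R_E + alt = 6371.0 + 5698.565 = 12069.5650 km = 1.2069565e+07 m
v = sqrt(mu/r) = sqrt(3.986e14 / 1.2069565e+07) = 5746.7571 m/s = 5.7468 km/s

5.7468 km/s


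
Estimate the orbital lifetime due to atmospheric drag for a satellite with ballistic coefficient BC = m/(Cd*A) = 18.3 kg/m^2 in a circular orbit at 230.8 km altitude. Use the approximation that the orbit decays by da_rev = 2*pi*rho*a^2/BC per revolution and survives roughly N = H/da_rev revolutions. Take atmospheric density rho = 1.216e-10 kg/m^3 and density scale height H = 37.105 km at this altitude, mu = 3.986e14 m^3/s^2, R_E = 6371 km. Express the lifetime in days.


a = R_E + alt = 6601.8000 km = 6.6018e+06 m
da_rev = 2*pi*rho*a^2/BC = 2*pi*1.216e-10*(6.6018e+06)^2/18.3 = 1819.646725 m per revolution
N = H/da_rev = 37105.0000 m / 1819.646725 m = 20.3913 revolutions
P = 2*pi*sqrt(a^3/mu) = 5338.3220 s
lifetime = N*P = 20.3913 * 5338.3220 = 108855.4361 s = 1.2599 days

1.2599 days


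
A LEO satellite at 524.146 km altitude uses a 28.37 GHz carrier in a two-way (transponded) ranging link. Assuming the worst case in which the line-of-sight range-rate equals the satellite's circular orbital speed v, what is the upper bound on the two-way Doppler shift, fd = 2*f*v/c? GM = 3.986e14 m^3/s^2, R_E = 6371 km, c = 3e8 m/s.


r = 6.895146e+06 m
v = sqrt(mu/r) = 7603.2087 m/s (worst-case radial velocity)
f = 28.37 GHz = 2.837e+10 Hz
fd = 2*f*v/c = 2*2.837e+10*7603.2087/3.0e+08
fd = 1.4380202e+06 Hz

1.4380e+06 Hz


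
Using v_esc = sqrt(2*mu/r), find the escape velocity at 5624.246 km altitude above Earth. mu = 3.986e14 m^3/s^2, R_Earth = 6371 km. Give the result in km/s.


r = 6371.0 + 5624.246 = 11995.2460 km = 1.1995246e+07 m
v_esc = sqrt(2*mu/r) = sqrt(2*3.986e14 / 1.1995246e+07)
v_esc = 8152.2796 m/s = 8.1523 km/s

8.1523 km/s


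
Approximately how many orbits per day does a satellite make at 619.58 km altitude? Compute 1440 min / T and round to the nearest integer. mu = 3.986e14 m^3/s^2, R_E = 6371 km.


r = 6.99058e+06 m
T = 2*pi*sqrt(r^3/mu) = 5816.7585 s = 96.9460 min
revs/day = 1440 / 96.9460 = 14.8536
Rounded: 15 revolutions per day

15 revolutions per day


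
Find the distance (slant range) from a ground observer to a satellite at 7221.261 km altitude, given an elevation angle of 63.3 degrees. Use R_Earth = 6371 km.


h = 7221.261 km, el = 63.3 deg
d = -R_E*sin(el) + sqrt((R_E*sin(el))^2 + 2*R_E*h + h^2)
d = -6371.0000*sin(1.1048) + sqrt((6371.0000*0.8933714)^2 + 2*6371.0000*7221.261 + 7221.261^2)
d = 7595.7315 km

7595.7315 km


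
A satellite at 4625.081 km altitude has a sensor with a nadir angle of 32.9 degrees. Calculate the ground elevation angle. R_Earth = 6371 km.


r = R_E + alt = 10996.0810 km
Law of sines in the satellite / Earth-center / ground-point triangle:
  sin(nadir)/R_E = sin(90 + el)/r  =>  cos(el) = (r/R_E)*sin(nadir)
cos(el) = (10996.0810 / 6371.0000) * sin(32.9 deg) = 0.9374965
el = arccos(0.9374965) = 20.3647 deg
(Earth-central angle = 90 - nadir - el = 36.7353 deg)

20.3647 degrees


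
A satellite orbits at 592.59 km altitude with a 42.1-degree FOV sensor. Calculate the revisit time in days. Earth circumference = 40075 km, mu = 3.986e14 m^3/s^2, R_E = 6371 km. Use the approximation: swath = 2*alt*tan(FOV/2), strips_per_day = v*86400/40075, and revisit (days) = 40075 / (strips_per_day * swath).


swath = 2*592.59*tan(0.3673918) = 456.1350 km
v = sqrt(mu/r) = 7565.7511 m/s = 7.5658 km/s
strips/day = v*86400/40075 = 7.5658*86400/40075 = 16.3114
coverage/day = strips * swath = 16.3114 * 456.1350 = 7440.2186 km
revisit = 40075 / 7440.2186 = 5.3863 days

5.3863 days


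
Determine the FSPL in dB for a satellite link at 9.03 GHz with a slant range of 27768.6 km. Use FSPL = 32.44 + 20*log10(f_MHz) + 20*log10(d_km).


f = 9.03 GHz = 9030.0000 MHz
d = 27768.6 km
FSPL = 32.44 + 20*log10(9030.0000) + 20*log10(27768.6)
FSPL = 32.44 + 79.1138 + 88.8711
FSPL = 200.4248 dB

200.4248 dB


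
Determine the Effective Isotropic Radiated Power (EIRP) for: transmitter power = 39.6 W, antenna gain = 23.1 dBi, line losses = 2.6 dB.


Pt = 39.6 W = 15.9770 dBW
EIRP = Pt_dBW + Gt - losses = 15.9770 + 23.1 - 2.6 = 36.4770 dBW

36.4770 dBW


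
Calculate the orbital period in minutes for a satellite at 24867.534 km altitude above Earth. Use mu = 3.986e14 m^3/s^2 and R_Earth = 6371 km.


r = 31238.5340 km = 3.1238534e+07 m
T = 2*pi*sqrt(r^3/mu) = 2*pi*sqrt(3.0483999e+22 / 3.986e14)
T = 54947.4052 s = 915.7901 min

915.7901 minutes


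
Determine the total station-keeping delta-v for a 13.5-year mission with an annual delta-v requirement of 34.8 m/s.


dV = rate * years = 34.8 * 13.5
dV = 469.8000 m/s

469.8000 m/s


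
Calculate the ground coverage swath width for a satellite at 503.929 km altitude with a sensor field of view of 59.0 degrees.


FOV = 59.0 deg = 1.0297 rad
swath = 2 * alt * tan(FOV/2) = 2 * 503.929 * tan(0.5148721)
swath = 2 * 503.929 * 0.5657728
swath = 570.2186 km

570.2186 km


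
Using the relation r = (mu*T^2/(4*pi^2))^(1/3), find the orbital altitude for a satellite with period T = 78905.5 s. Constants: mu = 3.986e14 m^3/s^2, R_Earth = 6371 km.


T = 78905.5 s
r = (mu*T^2/(4*pi^2))^(1/3) = (3.986e14 * 78905.5^2 / (4*pi^2))^(1/3)
r = 3.9761617e+07 m = 39761.6169 km
alt = r - R_E = 39761.6169 - 6371 = 33390.6169 km

33390.6169 km


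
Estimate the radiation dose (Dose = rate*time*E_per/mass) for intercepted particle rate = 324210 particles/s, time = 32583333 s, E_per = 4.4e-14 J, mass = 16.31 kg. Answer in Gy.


Total energy deposited = rate * time * E_per
  = 324210 * 32583333 * 4.4e-14 = 0.4648091 J
Dose = E_total / mass = 0.4648091 / 16.31
Dose = 0.02849841 Gy

0.0285 Gy


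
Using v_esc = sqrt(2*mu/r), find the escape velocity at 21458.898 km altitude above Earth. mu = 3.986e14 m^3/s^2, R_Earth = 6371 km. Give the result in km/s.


r = 6371.0 + 21458.898 = 27829.8980 km = 2.7829898e+07 m
v_esc = sqrt(2*mu/r) = sqrt(2*3.986e14 / 2.7829898e+07)
v_esc = 5352.1446 m/s = 5.3521 km/s

5.3521 km/s


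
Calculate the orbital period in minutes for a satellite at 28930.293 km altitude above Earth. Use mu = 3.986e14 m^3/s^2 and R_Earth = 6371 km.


r = 35301.2930 km = 3.5301293e+07 m
T = 2*pi*sqrt(r^3/mu) = 2*pi*sqrt(4.3991811e+22 / 3.986e14)
T = 66008.0861 s = 1100.1348 min

1100.1348 minutes


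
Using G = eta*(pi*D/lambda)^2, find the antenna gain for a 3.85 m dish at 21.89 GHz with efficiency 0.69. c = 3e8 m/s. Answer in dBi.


lambda = c/f = 3e8 / 2.189e+10 = 0.01370489 m
G = eta*(pi*D/lambda)^2 = 0.69*(pi*3.85/0.01370489)^2
G = 537426.7865 (linear)
G = 10*log10(537426.7865) = 57.3032 dBi

57.3032 dBi


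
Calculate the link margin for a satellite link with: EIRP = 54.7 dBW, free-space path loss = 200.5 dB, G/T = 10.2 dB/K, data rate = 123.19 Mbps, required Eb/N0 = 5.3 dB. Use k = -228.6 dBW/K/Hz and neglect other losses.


C/N0 = EIRP - FSPL + G/T - k = 54.7 - 200.5 + 10.2 - (-228.6)
C/N0 = 93.0000 dB-Hz
R_b = 123.19 Mbps = 1.2319e+08 bps -> 10*log10(R_b) = 80.9058 dB-Hz
Eb/N0 = C/N0 - 10*log10(R_b) = 93.0000 - 80.9058 = 12.0942 dB
Margin = Eb/N0 - Eb/N0_req = 12.0942 - 5.3 = 6.7942 dB (link closes)

6.7942 dB


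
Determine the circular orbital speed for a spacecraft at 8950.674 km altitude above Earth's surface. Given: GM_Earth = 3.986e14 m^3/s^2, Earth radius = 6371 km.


r = R_E + alt = 6371.0 + 8950.674 = 15321.6740 km = 1.5321674e+07 m
v = sqrt(mu/r) = sqrt(3.986e14 / 1.5321674e+07) = 5100.5327 m/s = 5.1005 km/s

5.1005 km/s


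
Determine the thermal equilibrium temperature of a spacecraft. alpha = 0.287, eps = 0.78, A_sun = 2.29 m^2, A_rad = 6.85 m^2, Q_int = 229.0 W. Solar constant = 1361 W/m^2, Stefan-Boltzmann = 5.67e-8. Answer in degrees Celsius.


Numerator = alpha*S*A_sun + Q_int = 0.287*1361*2.29 + 229.0 = 1123.4900 W
Denominator = eps*sigma*A_rad = 0.78*5.67e-8*6.85 = 3.029481e-07 W/K^4
T^4 = 3.7085231e+09 K^4
T = 246.7745 K = -26.3755 C

-26.3755 degrees Celsius


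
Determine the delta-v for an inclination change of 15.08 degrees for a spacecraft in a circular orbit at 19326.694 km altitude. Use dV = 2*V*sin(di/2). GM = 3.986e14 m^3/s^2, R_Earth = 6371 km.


r = 25697.6940 km = 2.5697694e+07 m
V = sqrt(mu/r) = 3938.4158 m/s
di = 15.08 deg = 0.2631957 rad
dV = 2*V*sin(di/2) = 2*3938.4158*sin(0.1315978)
dV = 1033.5846 m/s = 1.0336 km/s

1.0336 km/s


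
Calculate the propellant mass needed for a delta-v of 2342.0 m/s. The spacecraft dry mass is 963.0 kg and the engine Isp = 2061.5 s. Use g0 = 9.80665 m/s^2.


ve = Isp * g0 = 2061.5 * 9.80665 = 20216.408975 m/s
mass ratio = exp(dv/ve) = exp(2342.0/20216.408975) = 1.12282349
m_prop = m_dry * (mr - 1) = 963.0 * (1.12282349 - 1)
m_prop = 118.2790 kg

118.2790 kg


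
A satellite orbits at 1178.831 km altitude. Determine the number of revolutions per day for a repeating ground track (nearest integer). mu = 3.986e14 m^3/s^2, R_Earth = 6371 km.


r = 7.549831e+06 m
T = 2*pi*sqrt(r^3/mu) = 6528.5550 s = 108.8092 min
revs/day = 1440 / 108.8092 = 13.2342
Rounded: 13 revolutions per day

13 revolutions per day


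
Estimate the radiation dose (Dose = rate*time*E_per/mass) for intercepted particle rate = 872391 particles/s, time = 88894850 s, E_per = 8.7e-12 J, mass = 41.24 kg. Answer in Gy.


Total energy deposited = rate * time * E_per
  = 872391 * 88894850 * 8.7e-12 = 674.6943 J
Dose = E_total / mass = 674.6943 / 41.24
Dose = 16.3602 Gy

16.3602 Gy


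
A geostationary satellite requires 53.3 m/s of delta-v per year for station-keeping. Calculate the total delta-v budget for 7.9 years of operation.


dV = rate * years = 53.3 * 7.9
dV = 421.0700 m/s

421.0700 m/s


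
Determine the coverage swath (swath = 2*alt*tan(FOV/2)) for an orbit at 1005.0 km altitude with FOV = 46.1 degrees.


FOV = 46.1 deg = 0.8045968 rad
swath = 2 * alt * tan(FOV/2) = 2 * 1005.0 * tan(0.4022984)
swath = 2 * 1005.0 * 0.4255051
swath = 855.2652 km

855.2652 km


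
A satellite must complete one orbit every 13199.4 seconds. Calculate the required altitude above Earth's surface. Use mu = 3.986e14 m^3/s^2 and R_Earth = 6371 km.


T = 13199.4 s
r = (mu*T^2/(4*pi^2))^(1/3) = (3.986e14 * 13199.4^2 / (4*pi^2))^(1/3)
r = 1.2071521e+07 m = 12071.5206 km
alt = r - R_E = 12071.5206 - 6371 = 5700.5206 km

5700.5206 km


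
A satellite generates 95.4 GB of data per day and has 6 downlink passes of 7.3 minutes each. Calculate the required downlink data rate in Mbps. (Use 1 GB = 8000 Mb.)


total contact time = 6 * 7.3 * 60 = 2628.0000 s
data = 95.4 GB = 763200.0000 Mb
rate = 763200.0000 / 2628.0000 = 290.4110 Mbps

290.4110 Mbps


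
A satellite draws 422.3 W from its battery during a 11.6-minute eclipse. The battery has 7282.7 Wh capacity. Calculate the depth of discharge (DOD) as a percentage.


E_used = P * t / 60 = 422.3 * 11.6 / 60 = 81.6447 Wh
DOD = E_used / E_total * 100 = 81.6447 / 7282.7 * 100
DOD = 1.1211 %

1.1211 %


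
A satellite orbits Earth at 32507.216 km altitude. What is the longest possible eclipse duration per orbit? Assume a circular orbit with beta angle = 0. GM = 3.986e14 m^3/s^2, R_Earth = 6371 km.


r = 38878.2160 km
T = 1271.5091 min
Eclipse fraction = arcsin(R_E/r)/pi = arcsin(6371.0000/38878.2160)/pi
= arcsin(0.1638707)/pi = 0.05239798
Eclipse duration = 0.05239798 * 1271.5091 = 66.6245 min

66.6245 minutes


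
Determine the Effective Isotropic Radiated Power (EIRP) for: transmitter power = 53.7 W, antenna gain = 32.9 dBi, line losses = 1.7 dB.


Pt = 53.7 W = 17.2997 dBW
EIRP = Pt_dBW + Gt - losses = 17.2997 + 32.9 - 1.7 = 48.4997 dBW

48.4997 dBW


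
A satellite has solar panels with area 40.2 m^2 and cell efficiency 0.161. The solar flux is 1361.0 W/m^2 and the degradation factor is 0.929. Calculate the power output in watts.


P = area * eta * S * degradation
P = 40.2 * 0.161 * 1361.0 * 0.929
P = 8183.2490 W

8183.2490 W


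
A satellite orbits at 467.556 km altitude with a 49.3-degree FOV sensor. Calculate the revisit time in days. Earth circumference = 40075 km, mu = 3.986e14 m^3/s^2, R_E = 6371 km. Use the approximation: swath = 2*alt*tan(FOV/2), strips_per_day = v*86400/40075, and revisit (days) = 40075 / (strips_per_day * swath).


swath = 2*467.556*tan(0.4302237) = 429.1152 km
v = sqrt(mu/r) = 7634.6027 m/s = 7.6346 km/s
strips/day = v*86400/40075 = 7.6346*86400/40075 = 16.4599
coverage/day = strips * swath = 16.4599 * 429.1152 = 7063.1843 km
revisit = 40075 / 7063.1843 = 5.6738 days

5.6738 days


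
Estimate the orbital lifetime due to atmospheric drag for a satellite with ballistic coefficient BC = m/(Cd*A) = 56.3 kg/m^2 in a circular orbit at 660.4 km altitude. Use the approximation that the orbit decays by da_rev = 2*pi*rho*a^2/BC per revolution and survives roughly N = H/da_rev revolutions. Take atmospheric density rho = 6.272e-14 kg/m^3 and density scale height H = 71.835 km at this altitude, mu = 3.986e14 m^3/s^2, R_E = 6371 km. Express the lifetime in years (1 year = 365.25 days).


a = R_E + alt = 7031.4000 km = 7.0314e+06 m
da_rev = 2*pi*rho*a^2/BC = 2*pi*6.272e-14*(7.0314e+06)^2/56.3 = 0.346067752 m per revolution
N = H/da_rev = 71835.0000 m / 0.346067752 m = 207574.9603 revolutions
P = 2*pi*sqrt(a^3/mu) = 5867.7814 s
lifetime = N*P = 207574.9603 * 5867.7814 = 1.2180045e+09 s = 14097.2743 days
years = 14097.2743 / 365.25 = 38.5962 years

38.5962 years


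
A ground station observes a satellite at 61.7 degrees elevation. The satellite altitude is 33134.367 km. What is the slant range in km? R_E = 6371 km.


h = 33134.367 km, el = 61.7 deg
d = -R_E*sin(el) + sqrt((R_E*sin(el))^2 + 2*R_E*h + h^2)
d = -6371.0000*sin(1.0769) + sqrt((6371.0000*0.8804774)^2 + 2*6371.0000*33134.367 + 33134.367^2)
d = 33780.2123 km

33780.2123 km


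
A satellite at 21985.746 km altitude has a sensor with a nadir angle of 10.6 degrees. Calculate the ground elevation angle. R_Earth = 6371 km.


r = R_E + alt = 28356.7460 km
Law of sines in the satellite / Earth-center / ground-point triangle:
  sin(nadir)/R_E = sin(90 + el)/r  =>  cos(el) = (r/R_E)*sin(nadir)
cos(el) = (28356.7460 / 6371.0000) * sin(10.6 deg) = 0.8187509
el = arccos(0.8187509) = 35.0401 deg
(Earth-central angle = 90 - nadir - el = 44.3599 deg)

35.0401 degrees


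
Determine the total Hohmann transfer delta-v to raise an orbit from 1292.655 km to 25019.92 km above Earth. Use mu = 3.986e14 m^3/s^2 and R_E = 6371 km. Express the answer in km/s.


r1 = 7663.6550 km = 7.663655e+06 m
r2 = 31390.9200 km = 3.139092e+07 m
dv1 = sqrt(mu/r1)*(sqrt(2*r2/(r1+r2)) - 1) = 1931.9894 m/s
dv2 = sqrt(mu/r2)*(1 - sqrt(2*r1/(r1+r2))) = 1331.0599 m/s
total dv = |dv1| + |dv2| = 1931.9894 + 1331.0599 = 3263.0493 m/s = 3.2630 km/s

3.2630 km/s


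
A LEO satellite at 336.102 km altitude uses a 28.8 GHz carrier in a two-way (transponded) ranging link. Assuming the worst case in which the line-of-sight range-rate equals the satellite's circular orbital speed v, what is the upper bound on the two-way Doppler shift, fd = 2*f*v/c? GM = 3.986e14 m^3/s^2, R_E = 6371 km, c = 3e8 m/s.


r = 6.707102e+06 m
v = sqrt(mu/r) = 7709.0558 m/s (worst-case radial velocity)
f = 28.8 GHz = 2.88e+10 Hz
fd = 2*f*v/c = 2*2.88e+10*7709.0558/3.0e+08
fd = 1.4801387e+06 Hz

1.4801e+06 Hz


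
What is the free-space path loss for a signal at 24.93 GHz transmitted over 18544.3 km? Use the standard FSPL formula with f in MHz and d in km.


f = 24.93 GHz = 24930.0000 MHz
d = 18544.3 km
FSPL = 32.44 + 20*log10(24930.0000) + 20*log10(18544.3)
FSPL = 32.44 + 87.9344 + 85.3642
FSPL = 205.7387 dB

205.7387 dB


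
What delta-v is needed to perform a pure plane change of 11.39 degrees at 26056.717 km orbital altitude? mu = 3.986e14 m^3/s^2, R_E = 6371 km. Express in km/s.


r = 32427.7170 km = 3.2427717e+07 m
V = sqrt(mu/r) = 3505.9883 m/s
di = 11.39 deg = 0.198793 rad
dV = 2*V*sin(di/2) = 2*3505.9883*sin(0.0993965)
dV = 695.8189 m/s = 0.6958189 km/s

0.6958 km/s


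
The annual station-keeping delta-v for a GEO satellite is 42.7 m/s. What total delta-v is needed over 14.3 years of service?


dV = rate * years = 42.7 * 14.3
dV = 610.6100 m/s

610.6100 m/s


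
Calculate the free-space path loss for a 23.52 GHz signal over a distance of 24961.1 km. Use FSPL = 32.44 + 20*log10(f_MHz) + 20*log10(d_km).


f = 23.52 GHz = 23520.0000 MHz
d = 24961.1 km
FSPL = 32.44 + 20*log10(23520.0000) + 20*log10(24961.1)
FSPL = 32.44 + 87.4287 + 87.9453
FSPL = 207.8140 dB

207.8140 dB


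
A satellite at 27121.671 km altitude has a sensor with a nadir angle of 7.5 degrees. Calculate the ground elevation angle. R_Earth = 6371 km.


r = R_E + alt = 33492.6710 km
Law of sines in the satellite / Earth-center / ground-point triangle:
  sin(nadir)/R_E = sin(90 + el)/r  =>  cos(el) = (r/R_E)*sin(nadir)
cos(el) = (33492.6710 / 6371.0000) * sin(7.5 deg) = 0.6861828
el = arccos(0.6861828) = 46.6713 deg
(Earth-central angle = 90 - nadir - el = 35.8287 deg)

46.6713 degrees


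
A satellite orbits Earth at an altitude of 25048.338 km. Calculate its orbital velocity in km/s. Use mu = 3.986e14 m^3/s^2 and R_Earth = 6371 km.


r = R_E + alt = 6371.0 + 25048.338 = 31419.3380 km = 3.1419338e+07 m
v = sqrt(mu/r) = sqrt(3.986e14 / 3.1419338e+07) = 3561.8049 m/s = 3.5618 km/s

3.5618 km/s


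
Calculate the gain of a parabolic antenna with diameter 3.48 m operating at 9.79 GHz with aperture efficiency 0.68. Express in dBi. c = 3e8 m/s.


lambda = c/f = 3e8 / 9.79e+09 = 0.03064351 m
G = eta*(pi*D/lambda)^2 = 0.68*(pi*3.48/0.03064351)^2
G = 86554.5734 (linear)
G = 10*log10(86554.5734) = 49.3729 dBi

49.3729 dBi


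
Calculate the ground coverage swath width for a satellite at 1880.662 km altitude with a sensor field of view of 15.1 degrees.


FOV = 15.1 deg = 0.2635447 rad
swath = 2 * alt * tan(FOV/2) = 2 * 1880.662 * tan(0.1317724)
swath = 2 * 1880.662 * 0.1325404
swath = 498.5273 km

498.5273 km


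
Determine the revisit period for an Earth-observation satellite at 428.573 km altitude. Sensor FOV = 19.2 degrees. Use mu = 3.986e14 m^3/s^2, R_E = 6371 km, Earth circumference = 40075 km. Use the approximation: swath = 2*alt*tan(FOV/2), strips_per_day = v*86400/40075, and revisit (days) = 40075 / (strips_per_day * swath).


swath = 2*428.573*tan(0.1675516) = 144.9754 km
v = sqrt(mu/r) = 7656.4566 m/s = 7.6565 km/s
strips/day = v*86400/40075 = 7.6565*86400/40075 = 16.5070
coverage/day = strips * swath = 16.5070 * 144.9754 = 2393.1082 km
revisit = 40075 / 2393.1082 = 16.7460 days

16.7460 days


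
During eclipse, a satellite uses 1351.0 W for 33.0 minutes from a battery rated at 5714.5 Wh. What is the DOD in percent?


E_used = P * t / 60 = 1351.0 * 33.0 / 60 = 743.0500 Wh
DOD = E_used / E_total * 100 = 743.0500 / 5714.5 * 100
DOD = 13.0029 %

13.0029 %


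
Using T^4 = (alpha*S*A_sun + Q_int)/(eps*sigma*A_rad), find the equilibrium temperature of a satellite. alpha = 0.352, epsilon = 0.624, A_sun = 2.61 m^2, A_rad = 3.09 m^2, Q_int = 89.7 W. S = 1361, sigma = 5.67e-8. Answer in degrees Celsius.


Numerator = alpha*S*A_sun + Q_int = 0.352*1361*2.61 + 89.7 = 1340.0779 W
Denominator = eps*sigma*A_rad = 0.624*5.67e-8*3.09 = 1.0932667e-07 W/K^4
T^4 = 1.2257557e+10 K^4
T = 332.7369 K = 59.5869 C

59.5869 degrees Celsius


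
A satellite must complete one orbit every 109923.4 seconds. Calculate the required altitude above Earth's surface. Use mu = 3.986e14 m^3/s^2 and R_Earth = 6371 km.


T = 109923.4 s
r = (mu*T^2/(4*pi^2))^(1/3) = (3.986e14 * 109923.4^2 / (4*pi^2))^(1/3)
r = 4.9596682e+07 m = 49596.6818 km
alt = r - R_E = 49596.6818 - 6371 = 43225.6818 km

43225.6818 km


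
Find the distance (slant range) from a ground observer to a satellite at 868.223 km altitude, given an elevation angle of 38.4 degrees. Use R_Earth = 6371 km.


h = 868.223 km, el = 38.4 deg
d = -R_E*sin(el) + sqrt((R_E*sin(el))^2 + 2*R_E*h + h^2)
d = -6371.0000*sin(0.6702064) + sqrt((6371.0000*0.6211478)^2 + 2*6371.0000*868.223 + 868.223^2)
d = 1284.5364 km

1284.5364 km


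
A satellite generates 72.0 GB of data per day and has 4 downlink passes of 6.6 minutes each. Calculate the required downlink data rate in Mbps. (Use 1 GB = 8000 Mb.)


total contact time = 4 * 6.6 * 60 = 1584.0000 s
data = 72.0 GB = 576000.0000 Mb
rate = 576000.0000 / 1584.0000 = 363.6364 Mbps

363.6364 Mbps


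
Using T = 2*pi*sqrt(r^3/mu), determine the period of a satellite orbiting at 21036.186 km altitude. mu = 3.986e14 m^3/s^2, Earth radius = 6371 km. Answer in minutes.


r = 27407.1860 km = 2.7407186e+07 m
T = 2*pi*sqrt(r^3/mu) = 2*pi*sqrt(2.0587013e+22 / 3.986e14)
T = 45155.2127 s = 752.5869 min

752.5869 minutes


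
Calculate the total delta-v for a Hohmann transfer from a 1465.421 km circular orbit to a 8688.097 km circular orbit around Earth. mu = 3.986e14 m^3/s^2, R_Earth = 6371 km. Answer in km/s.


r1 = 7836.4210 km = 7.836421e+06 m
r2 = 15059.0970 km = 1.5059097e+07 m
dv1 = sqrt(mu/r1)*(sqrt(2*r2/(r1+r2)) - 1) = 1047.9446 m/s
dv2 = sqrt(mu/r2)*(1 - sqrt(2*r1/(r1+r2))) = 888.1593 m/s
total dv = |dv1| + |dv2| = 1047.9446 + 888.1593 = 1936.1038 m/s = 1.9361 km/s

1.9361 km/s


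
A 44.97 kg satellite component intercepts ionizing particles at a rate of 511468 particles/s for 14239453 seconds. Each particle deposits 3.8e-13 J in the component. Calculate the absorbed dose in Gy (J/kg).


Total energy deposited = rate * time * E_per
  = 511468 * 14239453 * 3.8e-13 = 2.7675 J
Dose = E_total / mass = 2.7675 / 44.97
Dose = 0.06154212 Gy

0.0615 Gy


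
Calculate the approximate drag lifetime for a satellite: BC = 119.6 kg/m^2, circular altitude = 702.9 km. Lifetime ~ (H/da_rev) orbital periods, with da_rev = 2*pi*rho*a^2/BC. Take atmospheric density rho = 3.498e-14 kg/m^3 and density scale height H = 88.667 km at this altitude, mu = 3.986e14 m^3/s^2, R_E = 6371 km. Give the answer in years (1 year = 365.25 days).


a = R_E + alt = 7073.9000 km = 7.0739e+06 m
da_rev = 2*pi*rho*a^2/BC = 2*pi*3.498e-14*(7.0739e+06)^2/119.6 = 0.0919573243 m per revolution
N = H/da_rev = 88667.0000 m / 0.0919573243 m = 964219.0077 revolutions
P = 2*pi*sqrt(a^3/mu) = 5921.0618 s
lifetime = N*P = 964219.0077 * 5921.0618 = 5.7092004e+09 s = 66078.7078 days
years = 66078.7078 / 365.25 = 180.9136 years

180.9136 years


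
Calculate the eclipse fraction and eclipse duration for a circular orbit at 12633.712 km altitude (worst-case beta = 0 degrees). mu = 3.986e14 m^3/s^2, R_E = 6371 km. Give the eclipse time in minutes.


r = 19004.7120 km
T = 434.5622 min
Eclipse fraction = arcsin(R_E/r)/pi = arcsin(6371.0000/19004.7120)/pi
= arcsin(0.3352327)/pi = 0.1088149
Eclipse duration = 0.1088149 * 434.5622 = 47.2868 min

47.2868 minutes


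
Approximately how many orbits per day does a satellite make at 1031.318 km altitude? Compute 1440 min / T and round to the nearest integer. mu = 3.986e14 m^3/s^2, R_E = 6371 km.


r = 7.402318e+06 m
T = 2*pi*sqrt(r^3/mu) = 6338.1546 s = 105.6359 min
revs/day = 1440 / 105.6359 = 13.6317
Rounded: 14 revolutions per day

14 revolutions per day


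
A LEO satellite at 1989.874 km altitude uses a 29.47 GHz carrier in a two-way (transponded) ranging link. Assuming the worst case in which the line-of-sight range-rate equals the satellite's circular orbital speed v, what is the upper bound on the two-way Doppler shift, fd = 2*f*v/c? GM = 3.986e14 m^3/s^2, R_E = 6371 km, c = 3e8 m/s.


r = 8.360874e+06 m
v = sqrt(mu/r) = 6904.6681 m/s (worst-case radial velocity)
f = 29.47 GHz = 2.947e+10 Hz
fd = 2*f*v/c = 2*2.947e+10*6904.6681/3.0e+08
fd = 1.3565371e+06 Hz

1.3565e+06 Hz


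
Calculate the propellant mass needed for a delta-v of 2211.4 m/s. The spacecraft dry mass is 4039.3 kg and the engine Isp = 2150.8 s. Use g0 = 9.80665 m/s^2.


ve = Isp * g0 = 2150.8 * 9.80665 = 21092.142820 m/s
mass ratio = exp(dv/ve) = exp(2211.4/21092.142820) = 1.11053816
m_prop = m_dry * (mr - 1) = 4039.3 * (1.11053816 - 1)
m_prop = 446.4968 kg

446.4968 kg


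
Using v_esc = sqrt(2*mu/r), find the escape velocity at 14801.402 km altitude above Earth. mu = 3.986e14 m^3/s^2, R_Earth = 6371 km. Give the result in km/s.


r = 6371.0 + 14801.402 = 21172.4020 km = 2.1172402e+07 m
v_esc = sqrt(2*mu/r) = sqrt(2*3.986e14 / 2.1172402e+07)
v_esc = 6136.1869 m/s = 6.1362 km/s

6.1362 km/s


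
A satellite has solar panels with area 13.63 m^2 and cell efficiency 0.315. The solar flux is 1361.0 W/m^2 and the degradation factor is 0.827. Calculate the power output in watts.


P = area * eta * S * degradation
P = 13.63 * 0.315 * 1361.0 * 0.827
P = 4832.4798 W

4832.4798 W


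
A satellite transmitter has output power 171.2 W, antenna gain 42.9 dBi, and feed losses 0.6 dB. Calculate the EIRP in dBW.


Pt = 171.2 W = 22.3350 dBW
EIRP = Pt_dBW + Gt - losses = 22.3350 + 42.9 - 0.6 = 64.6350 dBW

64.6350 dBW


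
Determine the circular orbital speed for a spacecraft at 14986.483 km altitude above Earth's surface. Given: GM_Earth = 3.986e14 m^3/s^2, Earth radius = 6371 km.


r = R_E + alt = 6371.0 + 14986.483 = 21357.4830 km = 2.1357483e+07 m
v = sqrt(mu/r) = sqrt(3.986e14 / 2.1357483e+07) = 4320.0981 m/s = 4.3201 km/s

4.3201 km/s


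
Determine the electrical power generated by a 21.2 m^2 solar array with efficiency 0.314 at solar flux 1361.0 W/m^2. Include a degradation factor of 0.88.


P = area * eta * S * degradation
P = 21.2 * 0.314 * 1361.0 * 0.88
P = 7972.7162 W

7972.7162 W


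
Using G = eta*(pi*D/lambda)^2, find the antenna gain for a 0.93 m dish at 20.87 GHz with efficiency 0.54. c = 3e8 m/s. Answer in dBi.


lambda = c/f = 3e8 / 2.087e+10 = 0.0143747 m
G = eta*(pi*D/lambda)^2 = 0.54*(pi*0.93/0.0143747)^2
G = 22308.0593 (linear)
G = 10*log10(22308.0593) = 43.4846 dBi

43.4846 dBi


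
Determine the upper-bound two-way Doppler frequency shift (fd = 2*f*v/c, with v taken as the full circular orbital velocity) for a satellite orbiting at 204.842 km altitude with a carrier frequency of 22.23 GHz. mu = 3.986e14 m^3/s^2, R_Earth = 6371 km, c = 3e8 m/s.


r = 6.575842e+06 m
v = sqrt(mu/r) = 7785.6157 m/s (worst-case radial velocity)
f = 22.23 GHz = 2.223e+10 Hz
fd = 2*f*v/c = 2*2.223e+10*7785.6157/3.0e+08
fd = 1.1538282e+06 Hz

1.1538e+06 Hz


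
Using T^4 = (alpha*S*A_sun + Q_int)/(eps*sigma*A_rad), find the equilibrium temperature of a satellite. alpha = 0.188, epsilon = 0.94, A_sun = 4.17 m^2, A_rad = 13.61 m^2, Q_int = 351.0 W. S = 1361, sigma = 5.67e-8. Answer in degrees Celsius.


Numerator = alpha*S*A_sun + Q_int = 0.188*1361*4.17 + 351.0 = 1417.9696 W
Denominator = eps*sigma*A_rad = 0.94*5.67e-8*13.61 = 7.2538578e-07 W/K^4
T^4 = 1.9547799e+09 K^4
T = 210.2686 K = -62.8814 C

-62.8814 degrees Celsius


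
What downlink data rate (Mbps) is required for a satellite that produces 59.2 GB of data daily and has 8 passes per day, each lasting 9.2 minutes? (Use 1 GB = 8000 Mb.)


total contact time = 8 * 9.2 * 60 = 4416.0000 s
data = 59.2 GB = 473600.0000 Mb
rate = 473600.0000 / 4416.0000 = 107.2464 Mbps

107.2464 Mbps


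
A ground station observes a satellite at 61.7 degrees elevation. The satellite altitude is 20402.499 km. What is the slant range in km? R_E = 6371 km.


h = 20402.499 km, el = 61.7 deg
d = -R_E*sin(el) + sqrt((R_E*sin(el))^2 + 2*R_E*h + h^2)
d = -6371.0000*sin(1.0769) + sqrt((6371.0000*0.8804774)^2 + 2*6371.0000*20402.499 + 20402.499^2)
d = 20993.0602 km

20993.0602 km


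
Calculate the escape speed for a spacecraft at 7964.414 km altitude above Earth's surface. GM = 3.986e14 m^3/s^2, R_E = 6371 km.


r = 6371.0 + 7964.414 = 14335.4140 km = 1.4335414e+07 m
v_esc = sqrt(2*mu/r) = sqrt(2*3.986e14 / 1.4335414e+07)
v_esc = 7457.2469 m/s = 7.4572 km/s

7.4572 km/s


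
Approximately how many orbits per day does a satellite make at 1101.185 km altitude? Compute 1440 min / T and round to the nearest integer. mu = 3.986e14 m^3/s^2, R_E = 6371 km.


r = 7.472185e+06 m
T = 2*pi*sqrt(r^3/mu) = 6428.1003 s = 107.1350 min
revs/day = 1440 / 107.1350 = 13.4410
Rounded: 13 revolutions per day

13 revolutions per day


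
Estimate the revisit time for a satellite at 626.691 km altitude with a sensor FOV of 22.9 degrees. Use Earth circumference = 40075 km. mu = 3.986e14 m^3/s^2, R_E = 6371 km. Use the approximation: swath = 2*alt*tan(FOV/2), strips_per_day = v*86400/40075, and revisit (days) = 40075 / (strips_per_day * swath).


swath = 2*626.691*tan(0.1998402) = 253.8646 km
v = sqrt(mu/r) = 7547.2940 m/s = 7.5473 km/s
strips/day = v*86400/40075 = 7.5473*86400/40075 = 16.2716
coverage/day = strips * swath = 16.2716 * 253.8646 = 4130.7947 km
revisit = 40075 / 4130.7947 = 9.7015 days

9.7015 days


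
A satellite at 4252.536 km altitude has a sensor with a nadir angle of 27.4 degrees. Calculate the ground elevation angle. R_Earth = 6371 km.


r = R_E + alt = 10623.5360 km
Law of sines in the satellite / Earth-center / ground-point triangle:
  sin(nadir)/R_E = sin(90 + el)/r  =>  cos(el) = (r/R_E)*sin(nadir)
cos(el) = (10623.5360 / 6371.0000) * sin(27.4 deg) = 0.7673754
el = arccos(0.7673754) = 39.8812 deg
(Earth-central angle = 90 - nadir - el = 22.7188 deg)

39.8812 degrees


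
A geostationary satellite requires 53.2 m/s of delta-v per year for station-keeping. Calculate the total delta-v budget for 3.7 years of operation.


dV = rate * years = 53.2 * 3.7
dV = 196.8400 m/s

196.8400 m/s


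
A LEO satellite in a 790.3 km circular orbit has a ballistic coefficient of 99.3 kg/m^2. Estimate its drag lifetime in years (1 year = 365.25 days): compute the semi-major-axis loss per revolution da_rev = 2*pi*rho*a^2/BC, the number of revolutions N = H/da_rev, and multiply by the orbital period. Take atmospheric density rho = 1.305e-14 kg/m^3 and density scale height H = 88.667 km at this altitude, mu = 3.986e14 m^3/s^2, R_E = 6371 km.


a = R_E + alt = 7161.3000 km = 7.1613e+06 m
da_rev = 2*pi*rho*a^2/BC = 2*pi*1.305e-14*(7.1613e+06)^2/99.3 = 0.0423472162 m per revolution
N = H/da_rev = 88667.0000 m / 0.0423472162 m = 2.0938094e+06 revolutions
P = 2*pi*sqrt(a^3/mu) = 6031.1346 s
lifetime = N*P = 2.0938094e+06 * 6031.1346 = 1.2628046e+10 s = 146157.9450 days
years = 146157.9450 / 365.25 = 400.1586 years

400.1586 years


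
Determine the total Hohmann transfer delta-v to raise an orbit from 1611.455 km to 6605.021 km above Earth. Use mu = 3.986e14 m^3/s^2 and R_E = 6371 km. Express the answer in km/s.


r1 = 7982.4550 km = 7.982455e+06 m
r2 = 12976.0210 km = 1.2976021e+07 m
dv1 = sqrt(mu/r1)*(sqrt(2*r2/(r1+r2)) - 1) = 796.8912 m/s
dv2 = sqrt(mu/r2)*(1 - sqrt(2*r1/(r1+r2))) = 705.1197 m/s
total dv = |dv1| + |dv2| = 796.8912 + 705.1197 = 1502.0109 m/s = 1.5020 km/s

1.5020 km/s


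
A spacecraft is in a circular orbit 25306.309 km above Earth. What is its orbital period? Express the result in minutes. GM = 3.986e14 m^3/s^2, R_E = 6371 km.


r = 31677.3090 km = 3.1677309e+07 m
T = 2*pi*sqrt(r^3/mu) = 2*pi*sqrt(3.1786656e+22 / 3.986e14)
T = 56109.1439 s = 935.1524 min

935.1524 minutes


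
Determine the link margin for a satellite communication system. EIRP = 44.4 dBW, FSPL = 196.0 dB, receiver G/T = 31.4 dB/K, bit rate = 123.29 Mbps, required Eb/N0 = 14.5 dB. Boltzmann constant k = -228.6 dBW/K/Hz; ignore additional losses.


C/N0 = EIRP - FSPL + G/T - k = 44.4 - 196.0 + 31.4 - (-228.6)
C/N0 = 108.4000 dB-Hz
R_b = 123.29 Mbps = 1.2329e+08 bps -> 10*log10(R_b) = 80.9093 dB-Hz
Eb/N0 = C/N0 - 10*log10(R_b) = 108.4000 - 80.9093 = 27.4907 dB
Margin = Eb/N0 - Eb/N0_req = 27.4907 - 14.5 = 12.9907 dB (link closes)

12.9907 dB


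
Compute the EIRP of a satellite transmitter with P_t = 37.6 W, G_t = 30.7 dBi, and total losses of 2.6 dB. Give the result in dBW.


Pt = 37.6 W = 15.7519 dBW
EIRP = Pt_dBW + Gt - losses = 15.7519 + 30.7 - 2.6 = 43.8519 dBW

43.8519 dBW


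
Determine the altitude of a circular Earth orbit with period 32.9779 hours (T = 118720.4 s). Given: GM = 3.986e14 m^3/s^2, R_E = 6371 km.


T = 118720.4 s
r = (mu*T^2/(4*pi^2))^(1/3) = (3.986e14 * 118720.4^2 / (4*pi^2))^(1/3)
r = 5.2208685e+07 m = 52208.6848 km
alt = r - R_E = 52208.6848 - 6371 = 45837.6848 km

45837.6848 km


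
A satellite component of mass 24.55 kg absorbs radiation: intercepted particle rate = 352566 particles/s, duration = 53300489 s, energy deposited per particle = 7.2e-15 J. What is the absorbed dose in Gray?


Total energy deposited = rate * time * E_per
  = 352566 * 53300489 * 7.2e-15 = 0.135302 J
Dose = E_total / mass = 0.135302 / 24.55
Dose = 0.005511282 Gy

0.0055 Gy


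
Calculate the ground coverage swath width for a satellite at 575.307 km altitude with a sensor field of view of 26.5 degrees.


FOV = 26.5 deg = 0.4625123 rad
swath = 2 * alt * tan(FOV/2) = 2 * 575.307 * tan(0.2312561)
swath = 2 * 575.307 * 0.2354687
swath = 270.9336 km

270.9336 km


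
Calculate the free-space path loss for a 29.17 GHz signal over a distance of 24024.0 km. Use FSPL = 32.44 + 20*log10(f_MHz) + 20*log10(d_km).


f = 29.17 GHz = 29170.0000 MHz
d = 24024.0 km
FSPL = 32.44 + 20*log10(29170.0000) + 20*log10(24024.0)
FSPL = 32.44 + 89.2987 + 87.6129
FSPL = 209.3516 dB

209.3516 dB


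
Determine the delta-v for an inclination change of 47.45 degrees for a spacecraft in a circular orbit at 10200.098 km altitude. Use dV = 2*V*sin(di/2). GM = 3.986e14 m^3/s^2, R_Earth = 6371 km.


r = 16571.0980 km = 1.6571098e+07 m
V = sqrt(mu/r) = 4904.4804 m/s
di = 47.45 deg = 0.8281587 rad
dV = 2*V*sin(di/2) = 2*4904.4804*sin(0.4140794)
dV = 3946.6086 m/s = 3.9466 km/s

3.9466 km/s


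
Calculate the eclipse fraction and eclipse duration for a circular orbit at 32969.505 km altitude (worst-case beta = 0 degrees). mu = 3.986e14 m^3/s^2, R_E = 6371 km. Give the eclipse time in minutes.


r = 39340.5050 km
T = 1294.2550 min
Eclipse fraction = arcsin(R_E/r)/pi = arcsin(6371.0000/39340.5050)/pi
= arcsin(0.161945)/pi = 0.05177673
Eclipse duration = 0.05177673 * 1294.2550 = 67.0123 min

67.0123 minutes


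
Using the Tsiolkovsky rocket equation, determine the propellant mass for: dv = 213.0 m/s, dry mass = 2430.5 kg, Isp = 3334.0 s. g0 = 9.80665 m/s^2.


ve = Isp * g0 = 3334.0 * 9.80665 = 32695.371100 m/s
mass ratio = exp(dv/ve) = exp(213.0/32695.371100) = 1.00653595
m_prop = m_dry * (mr - 1) = 2430.5 * (1.00653595 - 1)
m_prop = 15.8856 kg

15.8856 kg


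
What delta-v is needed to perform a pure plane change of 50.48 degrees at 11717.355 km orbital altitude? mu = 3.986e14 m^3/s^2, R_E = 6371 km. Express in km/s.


r = 18088.3550 km = 1.8088355e+07 m
V = sqrt(mu/r) = 4694.2813 m/s
di = 50.48 deg = 0.8810422 rad
dV = 2*V*sin(di/2) = 2*4694.2813*sin(0.4405211)
dV = 4003.3852 m/s = 4.0034 km/s

4.0034 km/s


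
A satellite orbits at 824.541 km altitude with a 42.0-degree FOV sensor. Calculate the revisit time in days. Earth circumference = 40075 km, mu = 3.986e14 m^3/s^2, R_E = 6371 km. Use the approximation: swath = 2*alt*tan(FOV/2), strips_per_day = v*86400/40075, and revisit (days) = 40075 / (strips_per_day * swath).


swath = 2*824.541*tan(0.3665191) = 633.0233 km
v = sqrt(mu/r) = 7442.8098 m/s = 7.4428 km/s
strips/day = v*86400/40075 = 7.4428*86400/40075 = 16.0464
coverage/day = strips * swath = 16.0464 * 633.0233 = 10157.7334 km
revisit = 40075 / 10157.7334 = 3.9453 days

3.9453 days


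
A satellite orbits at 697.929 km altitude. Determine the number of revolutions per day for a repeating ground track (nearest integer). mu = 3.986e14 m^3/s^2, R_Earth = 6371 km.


r = 7.068929e+06 m
T = 2*pi*sqrt(r^3/mu) = 5914.8216 s = 98.5804 min
revs/day = 1440 / 98.5804 = 14.6074
Rounded: 15 revolutions per day

15 revolutions per day


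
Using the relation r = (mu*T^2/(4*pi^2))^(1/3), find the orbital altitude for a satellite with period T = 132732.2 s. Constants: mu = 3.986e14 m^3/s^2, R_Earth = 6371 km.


T = 132732.2 s
r = (mu*T^2/(4*pi^2))^(1/3) = (3.986e14 * 132732.2^2 / (4*pi^2))^(1/3)
r = 5.623975e+07 m = 56239.7499 km
alt = r - R_E = 56239.7499 - 6371 = 49868.7499 km

49868.7499 km


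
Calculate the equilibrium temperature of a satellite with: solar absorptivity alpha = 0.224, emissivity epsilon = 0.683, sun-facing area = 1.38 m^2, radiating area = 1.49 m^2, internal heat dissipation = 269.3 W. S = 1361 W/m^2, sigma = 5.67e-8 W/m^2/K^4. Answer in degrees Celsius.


Numerator = alpha*S*A_sun + Q_int = 0.224*1361*1.38 + 269.3 = 690.0123 W
Denominator = eps*sigma*A_rad = 0.683*5.67e-8*1.49 = 5.7701889e-08 W/K^4
T^4 = 1.1958228e+10 K^4
T = 330.6867 K = 57.5367 C

57.5367 degrees Celsius


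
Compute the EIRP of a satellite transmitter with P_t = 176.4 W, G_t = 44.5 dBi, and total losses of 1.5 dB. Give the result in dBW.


Pt = 176.4 W = 22.4650 dBW
EIRP = Pt_dBW + Gt - losses = 22.4650 + 44.5 - 1.5 = 65.4650 dBW

65.4650 dBW


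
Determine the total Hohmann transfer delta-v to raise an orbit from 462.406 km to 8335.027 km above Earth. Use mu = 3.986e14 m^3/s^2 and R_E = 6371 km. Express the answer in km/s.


r1 = 6833.4060 km = 6.833406e+06 m
r2 = 14706.0270 km = 1.4706027e+07 m
dv1 = sqrt(mu/r1)*(sqrt(2*r2/(r1+r2)) - 1) = 1287.2610 m/s
dv2 = sqrt(mu/r2)*(1 - sqrt(2*r1/(r1+r2))) = 1059.1689 m/s
total dv = |dv1| + |dv2| = 1287.2610 + 1059.1689 = 2346.4299 m/s = 2.3464 km/s

2.3464 km/s


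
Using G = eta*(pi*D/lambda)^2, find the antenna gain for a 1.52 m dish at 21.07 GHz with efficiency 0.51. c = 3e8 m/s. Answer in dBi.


lambda = c/f = 3e8 / 2.107e+10 = 0.01423825 m
G = eta*(pi*D/lambda)^2 = 0.51*(pi*1.52/0.01423825)^2
G = 57364.5590 (linear)
G = 10*log10(57364.5590) = 47.5864 dBi

47.5864 dBi


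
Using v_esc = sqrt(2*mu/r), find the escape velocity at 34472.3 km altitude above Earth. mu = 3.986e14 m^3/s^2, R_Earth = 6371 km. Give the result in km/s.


r = 6371.0 + 34472.3 = 40843.3000 km = 4.08433e+07 m
v_esc = sqrt(2*mu/r) = sqrt(2*3.986e14 / 4.08433e+07)
v_esc = 4417.9748 m/s = 4.4180 km/s

4.4180 km/s


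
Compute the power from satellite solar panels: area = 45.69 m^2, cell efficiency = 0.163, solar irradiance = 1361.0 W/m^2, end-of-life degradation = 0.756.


P = area * eta * S * degradation
P = 45.69 * 0.163 * 1361.0 * 0.756
P = 7662.8210 W

7662.8210 W


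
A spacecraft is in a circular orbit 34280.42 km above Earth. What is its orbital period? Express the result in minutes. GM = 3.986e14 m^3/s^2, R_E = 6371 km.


r = 40651.4200 km = 4.065142e+07 m
T = 2*pi*sqrt(r^3/mu) = 2*pi*sqrt(6.7178014e+22 / 3.986e14)
T = 81568.9369 s = 1359.4823 min

1359.4823 minutes


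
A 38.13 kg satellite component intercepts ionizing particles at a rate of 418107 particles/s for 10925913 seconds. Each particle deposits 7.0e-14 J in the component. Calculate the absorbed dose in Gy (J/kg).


Total energy deposited = rate * time * E_per
  = 418107 * 10925913 * 7.0e-14 = 0.319774 J
Dose = E_total / mass = 0.319774 / 38.13
Dose = 0.008386416 Gy

0.0084 Gy


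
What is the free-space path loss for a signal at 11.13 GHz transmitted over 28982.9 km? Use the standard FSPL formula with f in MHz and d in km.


f = 11.13 GHz = 11130.0000 MHz
d = 28982.9 km
FSPL = 32.44 + 20*log10(11130.0000) + 20*log10(28982.9)
FSPL = 32.44 + 80.9299 + 89.2428
FSPL = 202.6127 dB

202.6127 dB


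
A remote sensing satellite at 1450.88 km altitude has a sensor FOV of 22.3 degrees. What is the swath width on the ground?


FOV = 22.3 deg = 0.3892084 rad
swath = 2 * alt * tan(FOV/2) = 2 * 1450.88 * tan(0.1946042)
swath = 2 * 1450.88 * 0.1970986
swath = 571.9329 km

571.9329 km


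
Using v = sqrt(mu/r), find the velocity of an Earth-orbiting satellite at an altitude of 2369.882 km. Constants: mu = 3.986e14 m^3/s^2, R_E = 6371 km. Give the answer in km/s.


r = R_E + alt = 6371.0 + 2369.882 = 8740.8820 km = 8.740882e+06 m
v = sqrt(mu/r) = sqrt(3.986e14 / 8.740882e+06) = 6752.9109 m/s = 6.7529 km/s

6.7529 km/s


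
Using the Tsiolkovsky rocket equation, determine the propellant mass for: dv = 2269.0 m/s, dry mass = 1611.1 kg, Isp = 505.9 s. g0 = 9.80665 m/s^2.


ve = Isp * g0 = 505.9 * 9.80665 = 4961.184235 m/s
mass ratio = exp(dv/ve) = exp(2269.0/4961.184235) = 1.57988251
m_prop = m_dry * (mr - 1) = 1611.1 * (1.57988251 - 1)
m_prop = 934.2487 kg

934.2487 kg
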